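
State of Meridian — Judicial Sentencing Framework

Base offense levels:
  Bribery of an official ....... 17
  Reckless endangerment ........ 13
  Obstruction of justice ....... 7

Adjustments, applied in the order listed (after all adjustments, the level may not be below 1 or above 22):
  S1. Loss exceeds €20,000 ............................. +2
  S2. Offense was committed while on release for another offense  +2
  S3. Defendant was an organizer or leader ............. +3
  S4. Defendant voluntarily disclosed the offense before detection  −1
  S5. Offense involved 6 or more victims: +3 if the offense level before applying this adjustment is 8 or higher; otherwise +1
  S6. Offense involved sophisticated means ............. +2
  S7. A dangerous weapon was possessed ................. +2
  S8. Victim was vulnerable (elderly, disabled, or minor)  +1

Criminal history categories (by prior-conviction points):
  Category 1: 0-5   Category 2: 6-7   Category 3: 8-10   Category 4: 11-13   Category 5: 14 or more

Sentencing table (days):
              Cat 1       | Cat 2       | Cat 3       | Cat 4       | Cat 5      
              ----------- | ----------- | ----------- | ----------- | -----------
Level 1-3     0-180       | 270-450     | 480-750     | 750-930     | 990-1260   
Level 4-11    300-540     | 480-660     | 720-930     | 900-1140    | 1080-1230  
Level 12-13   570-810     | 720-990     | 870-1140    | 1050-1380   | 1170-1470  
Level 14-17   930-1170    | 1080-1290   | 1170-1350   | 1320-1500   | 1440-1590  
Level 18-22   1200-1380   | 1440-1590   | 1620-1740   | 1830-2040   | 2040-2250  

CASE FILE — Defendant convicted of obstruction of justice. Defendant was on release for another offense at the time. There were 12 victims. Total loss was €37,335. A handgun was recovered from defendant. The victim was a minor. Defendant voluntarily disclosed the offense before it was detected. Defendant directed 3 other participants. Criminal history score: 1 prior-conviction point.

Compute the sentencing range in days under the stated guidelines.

1200-1380 days

Base offense level for obstruction of justice: 7.
S1 applies: 7 + 2 = 9.
S2 applies: 9 + 2 = 11.
S3 applies: 11 + 3 = 14.
S4 applies: 14 − 1 = 13.
S5 applies (level before this adjustment is 13 ≥ 8, so +3): 13 + 3 = 16.
S7 applies: 16 + 2 = 18.
S8 applies: 18 + 1 = 19.
Final offense level: 19.
Criminal history: 1 prior point → Category 1 (0-5).
Level 19 falls in the 18-22 band.
Grid: Level 18-22 × Category 1 = 1200-1380 days.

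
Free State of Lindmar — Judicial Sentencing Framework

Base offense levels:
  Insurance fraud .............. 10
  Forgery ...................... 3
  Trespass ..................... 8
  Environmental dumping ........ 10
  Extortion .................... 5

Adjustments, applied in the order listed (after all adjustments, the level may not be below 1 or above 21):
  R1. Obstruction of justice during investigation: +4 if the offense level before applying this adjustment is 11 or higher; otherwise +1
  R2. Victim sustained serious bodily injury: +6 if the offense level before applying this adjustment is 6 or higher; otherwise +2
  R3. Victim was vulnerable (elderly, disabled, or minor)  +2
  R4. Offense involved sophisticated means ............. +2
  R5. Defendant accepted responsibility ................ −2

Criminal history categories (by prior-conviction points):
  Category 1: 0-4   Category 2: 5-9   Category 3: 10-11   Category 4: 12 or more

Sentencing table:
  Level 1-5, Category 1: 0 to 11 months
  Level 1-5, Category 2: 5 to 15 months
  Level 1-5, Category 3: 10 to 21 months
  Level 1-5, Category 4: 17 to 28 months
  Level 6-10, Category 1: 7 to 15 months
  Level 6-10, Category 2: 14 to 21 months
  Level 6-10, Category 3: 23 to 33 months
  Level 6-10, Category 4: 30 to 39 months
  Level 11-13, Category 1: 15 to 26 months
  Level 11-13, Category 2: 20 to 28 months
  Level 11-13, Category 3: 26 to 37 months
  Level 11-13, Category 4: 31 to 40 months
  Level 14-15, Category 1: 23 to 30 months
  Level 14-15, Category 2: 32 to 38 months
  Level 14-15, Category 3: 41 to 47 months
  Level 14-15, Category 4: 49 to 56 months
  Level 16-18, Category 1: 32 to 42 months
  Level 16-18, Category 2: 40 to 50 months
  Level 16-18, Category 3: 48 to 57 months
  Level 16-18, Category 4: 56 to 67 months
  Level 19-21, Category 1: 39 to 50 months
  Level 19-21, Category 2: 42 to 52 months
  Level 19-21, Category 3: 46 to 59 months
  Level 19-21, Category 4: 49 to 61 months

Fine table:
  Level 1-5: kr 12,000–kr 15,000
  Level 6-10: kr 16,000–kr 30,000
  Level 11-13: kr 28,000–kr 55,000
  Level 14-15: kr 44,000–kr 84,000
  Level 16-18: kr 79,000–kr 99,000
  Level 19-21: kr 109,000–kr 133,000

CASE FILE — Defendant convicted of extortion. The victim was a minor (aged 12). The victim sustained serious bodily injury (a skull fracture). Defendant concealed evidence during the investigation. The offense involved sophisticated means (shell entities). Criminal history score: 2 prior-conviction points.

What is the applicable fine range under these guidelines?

kr 79,000–kr 99,000

Base offense level for extortion: 5.
R1 applies (level before this adjustment is 5 < 11, so +1): 5 + 1 = 6.
R2 applies (level before this adjustment is 6 ≥ 6, so +6): 6 + 6 = 12.
R3 applies: 12 + 2 = 14.
R4 applies: 14 + 2 = 16.
Final offense level: 16.
Level 16 falls in the 16-18 band.
Fine table: Level 16-18 → kr 79,000–kr 99,000.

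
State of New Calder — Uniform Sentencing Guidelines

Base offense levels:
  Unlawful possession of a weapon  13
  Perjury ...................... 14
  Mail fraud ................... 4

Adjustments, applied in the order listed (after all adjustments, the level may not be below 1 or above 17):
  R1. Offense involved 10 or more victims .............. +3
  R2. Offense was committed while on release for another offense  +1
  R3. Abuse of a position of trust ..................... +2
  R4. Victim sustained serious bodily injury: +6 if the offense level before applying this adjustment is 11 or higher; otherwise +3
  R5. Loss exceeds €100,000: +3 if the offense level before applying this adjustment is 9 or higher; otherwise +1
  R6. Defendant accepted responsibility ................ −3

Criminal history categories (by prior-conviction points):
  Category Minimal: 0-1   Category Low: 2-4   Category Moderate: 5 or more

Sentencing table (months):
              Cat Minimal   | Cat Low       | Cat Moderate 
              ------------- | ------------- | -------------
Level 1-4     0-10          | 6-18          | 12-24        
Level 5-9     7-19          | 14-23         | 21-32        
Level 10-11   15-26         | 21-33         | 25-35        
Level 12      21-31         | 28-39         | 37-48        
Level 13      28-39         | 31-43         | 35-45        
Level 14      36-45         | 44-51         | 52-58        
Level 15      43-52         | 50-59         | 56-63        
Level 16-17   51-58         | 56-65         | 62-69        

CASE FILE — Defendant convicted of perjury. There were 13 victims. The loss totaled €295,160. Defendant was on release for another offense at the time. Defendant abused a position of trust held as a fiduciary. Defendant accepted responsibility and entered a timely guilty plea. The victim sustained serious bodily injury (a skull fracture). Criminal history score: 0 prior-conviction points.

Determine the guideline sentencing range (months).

Base offense level for perjury: 14.
R1 applies: 14 + 3 = 17.
R2 applies: 17 + 1 = 18.
R3 applies: 18 + 2 = 20.
R4 applies (level before this adjustment is 20 ≥ 11, so +6): 20 + 6 = 26.
R5 applies (level before this adjustment is 26 ≥ 9, so +3): 26 + 3 = 29.
R6 applies: 29 − 3 = 26.
Level 26 exceeds the maximum of 17; capped at 17.
Final offense level: 17.
Criminal history: 0 prior points → Category Minimal (0-1).
Level 17 falls in the 16-17 band.
Grid: Level 16-17 × Category Minimal = 51-58 months.

51-58 months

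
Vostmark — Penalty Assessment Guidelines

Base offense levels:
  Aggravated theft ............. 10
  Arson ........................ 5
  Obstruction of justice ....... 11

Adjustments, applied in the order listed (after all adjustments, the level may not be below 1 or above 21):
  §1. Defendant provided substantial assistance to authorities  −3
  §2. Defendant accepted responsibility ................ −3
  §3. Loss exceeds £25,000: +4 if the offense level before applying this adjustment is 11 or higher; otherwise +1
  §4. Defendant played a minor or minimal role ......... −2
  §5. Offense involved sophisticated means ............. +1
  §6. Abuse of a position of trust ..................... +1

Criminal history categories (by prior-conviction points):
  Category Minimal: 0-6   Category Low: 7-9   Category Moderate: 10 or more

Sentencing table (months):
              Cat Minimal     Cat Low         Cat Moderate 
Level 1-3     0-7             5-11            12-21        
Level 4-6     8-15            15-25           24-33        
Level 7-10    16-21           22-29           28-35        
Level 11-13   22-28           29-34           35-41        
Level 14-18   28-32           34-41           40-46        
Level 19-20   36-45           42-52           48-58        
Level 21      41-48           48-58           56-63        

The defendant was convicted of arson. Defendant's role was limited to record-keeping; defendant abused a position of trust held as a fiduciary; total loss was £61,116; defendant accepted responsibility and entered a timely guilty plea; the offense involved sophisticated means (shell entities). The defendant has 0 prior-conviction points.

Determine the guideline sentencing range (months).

Base offense level for arson: 5.
§2 applies: 5 − 3 = 2.
§3 applies (level before this adjustment is 2 < 11, so +1): 2 + 1 = 3.
§4 applies: 3 − 2 = 1.
§5 applies: 1 + 1 = 2.
§6 applies: 2 + 1 = 3.
Final offense level: 3.
Criminal history: 0 prior points → Category Minimal (0-6).
Level 3 falls in the 1-3 band.
Grid: Level 1-3 × Category Minimal = 0-7 months.

0-7 months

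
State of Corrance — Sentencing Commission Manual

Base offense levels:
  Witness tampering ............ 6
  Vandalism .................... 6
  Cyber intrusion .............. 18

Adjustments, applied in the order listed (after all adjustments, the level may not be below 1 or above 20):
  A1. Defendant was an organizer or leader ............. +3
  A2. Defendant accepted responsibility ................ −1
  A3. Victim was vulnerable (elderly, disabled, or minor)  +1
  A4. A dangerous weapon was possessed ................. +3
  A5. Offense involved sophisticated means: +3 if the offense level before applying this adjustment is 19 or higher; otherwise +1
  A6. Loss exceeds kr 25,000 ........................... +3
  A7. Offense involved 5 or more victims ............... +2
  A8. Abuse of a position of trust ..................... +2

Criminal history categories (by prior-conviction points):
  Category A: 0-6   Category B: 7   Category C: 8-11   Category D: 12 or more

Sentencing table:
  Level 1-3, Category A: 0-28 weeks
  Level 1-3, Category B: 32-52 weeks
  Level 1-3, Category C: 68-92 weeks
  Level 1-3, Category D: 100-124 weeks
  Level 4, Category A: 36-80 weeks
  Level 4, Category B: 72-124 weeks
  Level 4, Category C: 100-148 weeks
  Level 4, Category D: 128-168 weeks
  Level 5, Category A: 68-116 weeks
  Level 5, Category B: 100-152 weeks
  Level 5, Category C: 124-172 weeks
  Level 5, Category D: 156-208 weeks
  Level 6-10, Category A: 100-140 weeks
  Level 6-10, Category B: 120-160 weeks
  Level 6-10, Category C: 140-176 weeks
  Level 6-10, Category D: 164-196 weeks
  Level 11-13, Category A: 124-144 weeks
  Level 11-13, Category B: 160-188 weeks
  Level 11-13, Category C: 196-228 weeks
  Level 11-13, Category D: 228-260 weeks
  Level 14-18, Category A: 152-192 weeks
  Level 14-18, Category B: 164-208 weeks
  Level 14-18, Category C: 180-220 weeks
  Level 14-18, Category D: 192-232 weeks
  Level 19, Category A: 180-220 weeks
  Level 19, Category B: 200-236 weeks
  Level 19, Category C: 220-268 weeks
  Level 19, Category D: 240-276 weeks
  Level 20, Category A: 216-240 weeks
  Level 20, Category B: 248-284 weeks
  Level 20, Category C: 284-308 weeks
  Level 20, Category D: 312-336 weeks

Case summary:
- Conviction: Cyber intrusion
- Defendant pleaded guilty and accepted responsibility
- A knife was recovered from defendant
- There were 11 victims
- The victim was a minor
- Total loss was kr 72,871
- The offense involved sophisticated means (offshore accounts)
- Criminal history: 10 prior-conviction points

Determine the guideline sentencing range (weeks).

284-308 weeks

Base offense level for cyber intrusion: 18.
A1 does not apply.
A2 applies: 18 − 1 = 17.
A3 applies: 17 + 1 = 18.
A4 applies: 18 + 3 = 21.
A5 applies (level before this adjustment is 21 ≥ 19, so +3): 21 + 3 = 24.
A6 applies: 24 + 3 = 27.
A7 applies: 27 + 2 = 29.
A8 does not apply.
Level 29 exceeds the maximum of 20; capped at 20.
Final offense level: 20.
Criminal history: 10 prior points → Category C (8-11).
Level 20 falls in the 20 band.
Grid: Level 20 × Category C = 284-308 weeks.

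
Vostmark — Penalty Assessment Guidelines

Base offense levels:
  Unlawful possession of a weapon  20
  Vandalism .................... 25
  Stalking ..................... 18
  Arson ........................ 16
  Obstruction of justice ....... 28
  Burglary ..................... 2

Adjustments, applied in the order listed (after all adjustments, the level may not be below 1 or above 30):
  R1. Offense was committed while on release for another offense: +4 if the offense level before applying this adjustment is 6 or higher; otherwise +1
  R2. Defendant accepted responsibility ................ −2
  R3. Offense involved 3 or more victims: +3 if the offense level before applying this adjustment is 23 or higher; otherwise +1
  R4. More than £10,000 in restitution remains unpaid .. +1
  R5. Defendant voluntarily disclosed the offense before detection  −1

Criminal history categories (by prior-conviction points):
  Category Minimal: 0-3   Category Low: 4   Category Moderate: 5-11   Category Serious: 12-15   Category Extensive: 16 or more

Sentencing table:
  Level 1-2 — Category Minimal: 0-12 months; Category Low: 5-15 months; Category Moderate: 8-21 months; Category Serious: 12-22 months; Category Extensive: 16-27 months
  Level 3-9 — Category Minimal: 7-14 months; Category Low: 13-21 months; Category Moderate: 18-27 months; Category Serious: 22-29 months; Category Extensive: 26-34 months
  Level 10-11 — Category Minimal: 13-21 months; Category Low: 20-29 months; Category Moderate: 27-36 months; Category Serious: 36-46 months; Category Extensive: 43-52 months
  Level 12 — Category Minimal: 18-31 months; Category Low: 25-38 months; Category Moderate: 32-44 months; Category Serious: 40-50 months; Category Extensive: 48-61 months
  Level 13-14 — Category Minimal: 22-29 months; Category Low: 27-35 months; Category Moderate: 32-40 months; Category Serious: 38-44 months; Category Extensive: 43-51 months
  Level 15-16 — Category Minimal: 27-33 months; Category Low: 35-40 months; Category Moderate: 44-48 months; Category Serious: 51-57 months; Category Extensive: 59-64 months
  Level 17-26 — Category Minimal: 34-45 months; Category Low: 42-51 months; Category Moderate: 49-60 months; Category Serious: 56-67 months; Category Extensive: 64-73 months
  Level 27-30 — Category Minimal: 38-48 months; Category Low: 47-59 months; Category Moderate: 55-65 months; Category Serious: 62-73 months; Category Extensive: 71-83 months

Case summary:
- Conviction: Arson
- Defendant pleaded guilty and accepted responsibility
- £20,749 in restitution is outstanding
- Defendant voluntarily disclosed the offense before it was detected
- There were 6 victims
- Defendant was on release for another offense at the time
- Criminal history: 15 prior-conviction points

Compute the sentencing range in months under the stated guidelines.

56-67 months

Base offense level for arson: 16.
R1 applies (level before this adjustment is 16 ≥ 6, so +4): 16 + 4 = 20.
R2 applies: 20 − 2 = 18.
R3 applies (level before this adjustment is 18 < 23, so +1): 18 + 1 = 19.
R4 applies: 19 + 1 = 20.
R5 applies: 20 − 1 = 19.
Final offense level: 19.
Criminal history: 15 prior points → Category Serious (12-15).
Level 19 falls in the 17-26 band.
Grid: Level 17-26 × Category Serious = 56-67 months.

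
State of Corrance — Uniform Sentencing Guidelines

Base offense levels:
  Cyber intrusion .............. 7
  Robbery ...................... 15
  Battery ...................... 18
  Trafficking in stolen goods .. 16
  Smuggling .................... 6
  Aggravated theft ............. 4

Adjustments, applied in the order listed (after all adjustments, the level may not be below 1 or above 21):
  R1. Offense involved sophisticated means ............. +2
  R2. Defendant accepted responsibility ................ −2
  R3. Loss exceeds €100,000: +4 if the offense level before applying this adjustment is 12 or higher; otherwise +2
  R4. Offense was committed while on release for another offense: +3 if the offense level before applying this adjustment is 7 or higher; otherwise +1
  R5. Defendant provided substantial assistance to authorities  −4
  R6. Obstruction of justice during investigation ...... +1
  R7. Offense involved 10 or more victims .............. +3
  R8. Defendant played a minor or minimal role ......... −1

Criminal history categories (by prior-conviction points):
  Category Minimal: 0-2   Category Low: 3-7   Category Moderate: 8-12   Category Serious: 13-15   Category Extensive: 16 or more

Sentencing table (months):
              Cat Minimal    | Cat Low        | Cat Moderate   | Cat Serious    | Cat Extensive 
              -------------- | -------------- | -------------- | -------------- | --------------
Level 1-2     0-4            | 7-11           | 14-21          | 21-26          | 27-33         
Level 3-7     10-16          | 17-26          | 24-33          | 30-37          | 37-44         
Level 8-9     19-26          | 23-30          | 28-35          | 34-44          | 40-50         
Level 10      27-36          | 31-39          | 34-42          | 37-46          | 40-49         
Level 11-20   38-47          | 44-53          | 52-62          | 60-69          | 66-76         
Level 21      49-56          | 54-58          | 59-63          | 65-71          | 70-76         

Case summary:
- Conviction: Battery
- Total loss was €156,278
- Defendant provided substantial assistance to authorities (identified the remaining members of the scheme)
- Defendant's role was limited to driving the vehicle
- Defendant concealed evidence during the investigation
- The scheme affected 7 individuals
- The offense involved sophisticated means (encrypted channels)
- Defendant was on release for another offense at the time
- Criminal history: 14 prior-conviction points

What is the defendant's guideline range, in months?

Base offense level for battery: 18.
R1 applies: 18 + 2 = 20.
R3 applies (level before this adjustment is 20 ≥ 12, so +4): 20 + 4 = 24.
R4 applies (level before this adjustment is 24 ≥ 7, so +3): 24 + 3 = 27.
R5 applies: 27 − 4 = 23.
R6 applies: 23 + 1 = 24.
R8 applies: 24 − 1 = 23.
Level 23 exceeds the maximum of 21; capped at 21.
Final offense level: 21.
Criminal history: 14 prior points → Category Serious (13-15).
Level 21 falls in the 21 band.
Grid: Level 21 × Category Serious = 65-71 months.

65-71 months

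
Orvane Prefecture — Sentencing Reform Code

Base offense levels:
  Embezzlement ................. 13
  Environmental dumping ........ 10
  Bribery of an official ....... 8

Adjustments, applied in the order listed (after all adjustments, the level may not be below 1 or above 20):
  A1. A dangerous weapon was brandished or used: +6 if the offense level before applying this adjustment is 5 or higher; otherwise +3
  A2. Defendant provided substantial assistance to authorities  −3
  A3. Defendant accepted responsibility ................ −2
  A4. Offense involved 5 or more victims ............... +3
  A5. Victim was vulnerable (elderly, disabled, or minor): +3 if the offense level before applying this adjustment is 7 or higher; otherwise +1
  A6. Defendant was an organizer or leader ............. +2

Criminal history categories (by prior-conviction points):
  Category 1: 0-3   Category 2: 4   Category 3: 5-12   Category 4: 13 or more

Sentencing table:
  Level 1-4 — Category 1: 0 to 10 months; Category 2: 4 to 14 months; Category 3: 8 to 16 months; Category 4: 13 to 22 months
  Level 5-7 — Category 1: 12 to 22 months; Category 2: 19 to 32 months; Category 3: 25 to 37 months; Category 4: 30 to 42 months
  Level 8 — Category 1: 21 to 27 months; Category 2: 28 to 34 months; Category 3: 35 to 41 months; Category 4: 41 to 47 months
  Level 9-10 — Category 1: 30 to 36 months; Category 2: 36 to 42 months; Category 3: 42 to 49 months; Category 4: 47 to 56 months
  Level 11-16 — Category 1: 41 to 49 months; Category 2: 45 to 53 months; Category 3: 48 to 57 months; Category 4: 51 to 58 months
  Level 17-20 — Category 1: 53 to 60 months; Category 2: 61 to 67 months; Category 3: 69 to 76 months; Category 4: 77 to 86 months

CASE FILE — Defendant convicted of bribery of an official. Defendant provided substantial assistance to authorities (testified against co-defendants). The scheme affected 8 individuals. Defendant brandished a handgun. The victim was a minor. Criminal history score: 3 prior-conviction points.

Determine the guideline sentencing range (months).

53-60 months

Base offense level for bribery of an official: 8.
A1 applies (level before this adjustment is 8 ≥ 5, so +6): 8 + 6 = 14.
A2 applies: 14 − 3 = 11.
A4 applies: 11 + 3 = 14.
A5 applies (level before this adjustment is 14 ≥ 7, so +3): 14 + 3 = 17.
A6 does not apply.
Final offense level: 17.
Criminal history: 3 prior points → Category 1 (0-3).
Level 17 falls in the 17-20 band.
Grid: Level 17-20 × Category 1 = 53-60 months.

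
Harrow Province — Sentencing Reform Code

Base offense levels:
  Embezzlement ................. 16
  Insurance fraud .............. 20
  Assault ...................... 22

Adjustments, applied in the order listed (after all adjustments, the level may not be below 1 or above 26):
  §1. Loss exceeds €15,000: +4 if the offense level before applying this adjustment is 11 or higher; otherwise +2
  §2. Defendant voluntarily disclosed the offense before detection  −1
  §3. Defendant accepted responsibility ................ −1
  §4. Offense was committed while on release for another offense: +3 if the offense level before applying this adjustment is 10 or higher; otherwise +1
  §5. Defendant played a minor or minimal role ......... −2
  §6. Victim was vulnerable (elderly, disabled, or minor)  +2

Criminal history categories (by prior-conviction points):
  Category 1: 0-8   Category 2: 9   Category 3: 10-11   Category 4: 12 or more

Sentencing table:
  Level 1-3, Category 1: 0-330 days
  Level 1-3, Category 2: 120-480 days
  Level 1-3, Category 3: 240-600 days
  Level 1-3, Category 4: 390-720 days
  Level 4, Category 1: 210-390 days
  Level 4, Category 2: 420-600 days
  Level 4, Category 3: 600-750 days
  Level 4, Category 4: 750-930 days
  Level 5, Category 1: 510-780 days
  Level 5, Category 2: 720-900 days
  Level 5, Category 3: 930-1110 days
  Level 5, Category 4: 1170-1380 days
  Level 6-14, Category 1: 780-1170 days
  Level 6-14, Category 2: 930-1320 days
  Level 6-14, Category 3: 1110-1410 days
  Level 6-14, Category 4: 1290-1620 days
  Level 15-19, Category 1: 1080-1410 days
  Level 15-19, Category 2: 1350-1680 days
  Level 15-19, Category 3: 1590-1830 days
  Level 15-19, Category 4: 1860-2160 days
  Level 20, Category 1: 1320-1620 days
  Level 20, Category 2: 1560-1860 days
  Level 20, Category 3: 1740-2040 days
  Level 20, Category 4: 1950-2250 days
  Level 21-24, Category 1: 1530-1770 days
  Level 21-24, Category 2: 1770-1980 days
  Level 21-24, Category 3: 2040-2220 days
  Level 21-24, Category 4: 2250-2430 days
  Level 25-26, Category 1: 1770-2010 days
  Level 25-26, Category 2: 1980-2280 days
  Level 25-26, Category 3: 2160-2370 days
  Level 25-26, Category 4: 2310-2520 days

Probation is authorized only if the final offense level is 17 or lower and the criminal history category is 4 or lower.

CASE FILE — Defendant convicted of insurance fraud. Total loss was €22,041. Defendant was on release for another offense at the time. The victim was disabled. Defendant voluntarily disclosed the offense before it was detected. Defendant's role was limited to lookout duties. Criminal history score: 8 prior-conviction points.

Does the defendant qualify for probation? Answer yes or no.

No

Base offense level for insurance fraud: 20.
§1 applies (level before this adjustment is 20 ≥ 11, so +4): 20 + 4 = 24.
§2 applies: 24 − 1 = 23.
§3 does not apply.
§4 applies (level before this adjustment is 23 ≥ 10, so +3): 23 + 3 = 26.
§5 applies: 26 − 2 = 24.
§6 applies: 24 + 2 = 26.
Final offense level: 26.
Criminal history: 8 prior points → Category 1 (0-8).
Level 26 falls in the 25-26 band.
Grid: Level 25-26 × Category 1 = 1770-2010 days.
Probation check: level 26 > 17 and category 1 ≤ 4 → not eligible.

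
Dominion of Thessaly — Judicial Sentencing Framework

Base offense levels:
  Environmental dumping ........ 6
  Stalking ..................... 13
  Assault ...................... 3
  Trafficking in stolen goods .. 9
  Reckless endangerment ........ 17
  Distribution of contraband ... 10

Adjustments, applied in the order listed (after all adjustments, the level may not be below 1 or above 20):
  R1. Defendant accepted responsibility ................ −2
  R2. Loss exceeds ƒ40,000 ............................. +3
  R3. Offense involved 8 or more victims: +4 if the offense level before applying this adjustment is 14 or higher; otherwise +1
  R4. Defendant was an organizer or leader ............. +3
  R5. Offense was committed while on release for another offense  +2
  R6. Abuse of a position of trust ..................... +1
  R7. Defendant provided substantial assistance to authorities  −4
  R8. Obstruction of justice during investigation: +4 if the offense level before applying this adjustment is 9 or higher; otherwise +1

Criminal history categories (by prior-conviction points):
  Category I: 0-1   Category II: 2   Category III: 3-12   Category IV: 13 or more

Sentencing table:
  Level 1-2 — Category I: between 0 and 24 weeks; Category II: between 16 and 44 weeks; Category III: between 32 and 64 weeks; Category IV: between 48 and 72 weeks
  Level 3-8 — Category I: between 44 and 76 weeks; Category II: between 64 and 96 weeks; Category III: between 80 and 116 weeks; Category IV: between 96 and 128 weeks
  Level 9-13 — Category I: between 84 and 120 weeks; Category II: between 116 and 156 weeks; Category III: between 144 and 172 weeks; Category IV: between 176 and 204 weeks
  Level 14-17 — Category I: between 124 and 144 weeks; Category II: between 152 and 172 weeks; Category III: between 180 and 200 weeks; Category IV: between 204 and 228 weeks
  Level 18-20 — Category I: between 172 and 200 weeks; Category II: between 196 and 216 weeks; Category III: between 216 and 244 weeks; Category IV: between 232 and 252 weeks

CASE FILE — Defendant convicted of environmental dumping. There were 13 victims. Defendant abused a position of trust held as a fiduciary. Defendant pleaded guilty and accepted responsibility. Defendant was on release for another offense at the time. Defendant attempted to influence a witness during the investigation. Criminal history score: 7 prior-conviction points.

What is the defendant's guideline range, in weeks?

144-172 weeks

Base offense level for environmental dumping: 6.
R1 applies: 6 − 2 = 4.
R2 does not apply.
R3 applies (level before this adjustment is 4 < 14, so +1): 4 + 1 = 5.
R4 does not apply.
R5 applies: 5 + 2 = 7.
R6 applies: 7 + 1 = 8.
R8 applies (level before this adjustment is 8 < 9, so +1): 8 + 1 = 9.
Final offense level: 9.
Criminal history: 7 prior points → Category III (3-12).
Level 9 falls in the 9-13 band.
Grid: Level 9-13 × Category III = 144-172 weeks.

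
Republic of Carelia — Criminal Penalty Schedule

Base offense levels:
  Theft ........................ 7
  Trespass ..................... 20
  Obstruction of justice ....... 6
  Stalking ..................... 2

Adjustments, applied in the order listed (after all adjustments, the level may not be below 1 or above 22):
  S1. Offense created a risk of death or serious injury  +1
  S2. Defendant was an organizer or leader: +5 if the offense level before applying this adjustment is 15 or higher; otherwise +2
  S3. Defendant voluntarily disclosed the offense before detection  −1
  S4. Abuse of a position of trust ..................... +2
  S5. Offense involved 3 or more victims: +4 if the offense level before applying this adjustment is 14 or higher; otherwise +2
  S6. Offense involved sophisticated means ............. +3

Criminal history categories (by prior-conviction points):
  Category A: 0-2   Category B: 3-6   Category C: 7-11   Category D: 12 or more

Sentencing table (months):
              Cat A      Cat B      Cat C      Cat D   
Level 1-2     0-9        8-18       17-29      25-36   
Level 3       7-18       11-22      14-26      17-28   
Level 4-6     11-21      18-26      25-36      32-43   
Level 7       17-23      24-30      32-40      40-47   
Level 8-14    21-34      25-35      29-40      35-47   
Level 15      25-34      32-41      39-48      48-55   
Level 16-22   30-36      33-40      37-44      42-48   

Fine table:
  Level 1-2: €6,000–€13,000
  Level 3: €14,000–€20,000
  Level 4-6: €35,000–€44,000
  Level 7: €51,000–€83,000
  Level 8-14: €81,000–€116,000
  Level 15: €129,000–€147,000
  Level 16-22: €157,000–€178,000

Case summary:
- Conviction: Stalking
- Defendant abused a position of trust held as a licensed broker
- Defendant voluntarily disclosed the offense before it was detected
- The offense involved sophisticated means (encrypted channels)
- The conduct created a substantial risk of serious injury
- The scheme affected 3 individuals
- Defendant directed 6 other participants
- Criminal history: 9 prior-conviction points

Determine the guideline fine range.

€81,000–€116,000

Base offense level for stalking: 2.
S1 applies: 2 + 1 = 3.
S2 applies (level before this adjustment is 3 < 15, so +2): 3 + 2 = 5.
S3 applies: 5 − 1 = 4.
S4 applies: 4 + 2 = 6.
S5 applies (level before this adjustment is 6 < 14, so +2): 6 + 2 = 8.
S6 applies: 8 + 3 = 11.
Final offense level: 11.
Level 11 falls in the 8-14 band.
Fine table: Level 8-14 → €81,000–€116,000.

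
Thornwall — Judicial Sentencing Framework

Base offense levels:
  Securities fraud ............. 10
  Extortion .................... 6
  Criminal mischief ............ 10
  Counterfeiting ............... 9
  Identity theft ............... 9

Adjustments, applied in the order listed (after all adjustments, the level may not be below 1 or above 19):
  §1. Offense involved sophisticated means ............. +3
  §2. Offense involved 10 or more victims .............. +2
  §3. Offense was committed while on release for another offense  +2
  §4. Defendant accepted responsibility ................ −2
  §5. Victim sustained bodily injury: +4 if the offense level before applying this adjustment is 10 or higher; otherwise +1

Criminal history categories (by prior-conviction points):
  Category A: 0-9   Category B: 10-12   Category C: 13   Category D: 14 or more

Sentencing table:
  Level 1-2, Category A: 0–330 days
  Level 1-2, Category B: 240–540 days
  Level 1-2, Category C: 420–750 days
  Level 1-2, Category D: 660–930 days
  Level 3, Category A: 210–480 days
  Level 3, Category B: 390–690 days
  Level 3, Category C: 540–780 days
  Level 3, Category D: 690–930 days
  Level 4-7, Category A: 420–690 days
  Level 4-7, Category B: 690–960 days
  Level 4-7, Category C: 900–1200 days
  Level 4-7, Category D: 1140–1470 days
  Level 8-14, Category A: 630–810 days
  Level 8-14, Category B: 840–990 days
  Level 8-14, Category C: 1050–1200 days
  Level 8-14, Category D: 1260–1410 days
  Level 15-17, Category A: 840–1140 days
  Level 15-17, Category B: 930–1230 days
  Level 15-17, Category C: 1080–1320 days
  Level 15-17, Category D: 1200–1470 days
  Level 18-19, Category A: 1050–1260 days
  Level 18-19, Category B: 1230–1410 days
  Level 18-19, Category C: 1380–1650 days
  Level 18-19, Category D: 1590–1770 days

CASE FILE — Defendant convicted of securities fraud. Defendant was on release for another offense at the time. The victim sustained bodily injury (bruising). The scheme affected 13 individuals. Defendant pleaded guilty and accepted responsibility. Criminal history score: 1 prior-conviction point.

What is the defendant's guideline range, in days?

840-1140 days

Base offense level for securities fraud: 10.
§1 does not apply.
§2 applies: 10 + 2 = 12.
§3 applies: 12 + 2 = 14.
§4 applies: 14 − 2 = 12.
§5 applies (level before this adjustment is 12 ≥ 10, so +4): 12 + 4 = 16.
Final offense level: 16.
Criminal history: 1 prior point → Category A (0-9).
Level 16 falls in the 15-17 band.
Grid: Level 15-17 × Category A = 840-1140 days.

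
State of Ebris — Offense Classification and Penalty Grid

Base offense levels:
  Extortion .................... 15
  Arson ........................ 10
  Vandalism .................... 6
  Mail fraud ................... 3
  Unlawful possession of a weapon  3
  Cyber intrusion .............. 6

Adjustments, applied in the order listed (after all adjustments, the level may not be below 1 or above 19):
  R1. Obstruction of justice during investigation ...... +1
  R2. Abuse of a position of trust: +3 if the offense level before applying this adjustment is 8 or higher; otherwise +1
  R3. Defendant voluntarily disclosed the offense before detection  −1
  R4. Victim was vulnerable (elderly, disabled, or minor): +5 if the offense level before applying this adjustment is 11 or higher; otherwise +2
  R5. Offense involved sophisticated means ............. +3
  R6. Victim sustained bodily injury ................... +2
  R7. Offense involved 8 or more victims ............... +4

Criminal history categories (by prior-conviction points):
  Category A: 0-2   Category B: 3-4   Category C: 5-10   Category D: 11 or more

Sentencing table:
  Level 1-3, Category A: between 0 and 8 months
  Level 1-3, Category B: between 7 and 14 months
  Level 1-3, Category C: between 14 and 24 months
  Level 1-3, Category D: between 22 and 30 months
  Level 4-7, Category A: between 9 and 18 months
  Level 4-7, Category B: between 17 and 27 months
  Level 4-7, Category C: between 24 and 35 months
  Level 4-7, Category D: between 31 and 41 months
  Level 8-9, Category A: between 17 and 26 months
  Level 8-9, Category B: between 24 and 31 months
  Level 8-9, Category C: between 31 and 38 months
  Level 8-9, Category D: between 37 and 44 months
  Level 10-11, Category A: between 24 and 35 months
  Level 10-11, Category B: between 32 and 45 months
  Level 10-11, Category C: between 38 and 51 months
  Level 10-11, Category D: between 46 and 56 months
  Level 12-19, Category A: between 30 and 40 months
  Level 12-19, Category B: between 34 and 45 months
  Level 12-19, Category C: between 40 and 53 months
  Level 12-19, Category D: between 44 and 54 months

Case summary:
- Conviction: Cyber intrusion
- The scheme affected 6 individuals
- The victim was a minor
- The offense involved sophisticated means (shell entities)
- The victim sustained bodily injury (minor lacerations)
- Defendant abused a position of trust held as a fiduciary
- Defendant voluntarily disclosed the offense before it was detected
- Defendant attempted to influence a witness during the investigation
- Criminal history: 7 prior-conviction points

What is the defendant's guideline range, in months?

40-53 months

Base offense level for cyber intrusion: 6.
R1 applies: 6 + 1 = 7.
R2 applies (level before this adjustment is 7 < 8, so +1): 7 + 1 = 8.
R3 applies: 8 − 1 = 7.
R4 applies (level before this adjustment is 7 < 11, so +2): 7 + 2 = 9.
R5 applies: 9 + 3 = 12.
R6 applies: 12 + 2 = 14.
R7 does not apply.
Final offense level: 14.
Criminal history: 7 prior points → Category C (5-10).
Level 14 falls in the 12-19 band.
Grid: Level 12-19 × Category C = 40-53 months.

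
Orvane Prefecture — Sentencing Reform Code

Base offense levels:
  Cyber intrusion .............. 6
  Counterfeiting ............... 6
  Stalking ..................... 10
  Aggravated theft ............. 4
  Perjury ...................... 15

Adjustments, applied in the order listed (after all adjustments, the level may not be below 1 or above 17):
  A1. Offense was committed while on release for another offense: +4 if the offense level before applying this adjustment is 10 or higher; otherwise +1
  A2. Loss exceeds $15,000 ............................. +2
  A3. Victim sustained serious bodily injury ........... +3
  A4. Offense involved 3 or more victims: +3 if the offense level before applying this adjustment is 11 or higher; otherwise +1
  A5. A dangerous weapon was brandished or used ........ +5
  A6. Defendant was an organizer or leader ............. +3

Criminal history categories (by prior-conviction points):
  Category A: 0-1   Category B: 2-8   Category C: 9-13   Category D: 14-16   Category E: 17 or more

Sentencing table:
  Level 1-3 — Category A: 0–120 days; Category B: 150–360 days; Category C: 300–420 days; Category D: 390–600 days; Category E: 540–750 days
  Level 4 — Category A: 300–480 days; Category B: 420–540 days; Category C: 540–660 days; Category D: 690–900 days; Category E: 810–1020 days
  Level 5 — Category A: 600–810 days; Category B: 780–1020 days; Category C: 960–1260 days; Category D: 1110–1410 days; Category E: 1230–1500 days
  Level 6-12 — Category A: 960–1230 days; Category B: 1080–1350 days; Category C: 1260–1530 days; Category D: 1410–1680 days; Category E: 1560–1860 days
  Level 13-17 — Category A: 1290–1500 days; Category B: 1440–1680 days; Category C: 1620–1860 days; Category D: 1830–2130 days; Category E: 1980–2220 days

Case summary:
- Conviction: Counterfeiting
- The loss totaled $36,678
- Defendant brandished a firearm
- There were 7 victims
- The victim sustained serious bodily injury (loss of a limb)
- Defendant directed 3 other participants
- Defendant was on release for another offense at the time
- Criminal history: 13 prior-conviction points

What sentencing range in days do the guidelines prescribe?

Base offense level for counterfeiting: 6.
A1 applies (level before this adjustment is 6 < 10, so +1): 6 + 1 = 7.
A2 applies: 7 + 2 = 9.
A3 applies: 9 + 3 = 12.
A4 applies (level before this adjustment is 12 ≥ 11, so +3): 12 + 3 = 15.
A5 applies: 15 + 5 = 20.
A6 applies: 20 + 3 = 23.
Level 23 exceeds the maximum of 17; capped at 17.
Final offense level: 17.
Criminal history: 13 prior points → Category C (9-13).
Level 17 falls in the 13-17 band.
Grid: Level 13-17 × Category C = 1620-1860 days.

1620-1860 days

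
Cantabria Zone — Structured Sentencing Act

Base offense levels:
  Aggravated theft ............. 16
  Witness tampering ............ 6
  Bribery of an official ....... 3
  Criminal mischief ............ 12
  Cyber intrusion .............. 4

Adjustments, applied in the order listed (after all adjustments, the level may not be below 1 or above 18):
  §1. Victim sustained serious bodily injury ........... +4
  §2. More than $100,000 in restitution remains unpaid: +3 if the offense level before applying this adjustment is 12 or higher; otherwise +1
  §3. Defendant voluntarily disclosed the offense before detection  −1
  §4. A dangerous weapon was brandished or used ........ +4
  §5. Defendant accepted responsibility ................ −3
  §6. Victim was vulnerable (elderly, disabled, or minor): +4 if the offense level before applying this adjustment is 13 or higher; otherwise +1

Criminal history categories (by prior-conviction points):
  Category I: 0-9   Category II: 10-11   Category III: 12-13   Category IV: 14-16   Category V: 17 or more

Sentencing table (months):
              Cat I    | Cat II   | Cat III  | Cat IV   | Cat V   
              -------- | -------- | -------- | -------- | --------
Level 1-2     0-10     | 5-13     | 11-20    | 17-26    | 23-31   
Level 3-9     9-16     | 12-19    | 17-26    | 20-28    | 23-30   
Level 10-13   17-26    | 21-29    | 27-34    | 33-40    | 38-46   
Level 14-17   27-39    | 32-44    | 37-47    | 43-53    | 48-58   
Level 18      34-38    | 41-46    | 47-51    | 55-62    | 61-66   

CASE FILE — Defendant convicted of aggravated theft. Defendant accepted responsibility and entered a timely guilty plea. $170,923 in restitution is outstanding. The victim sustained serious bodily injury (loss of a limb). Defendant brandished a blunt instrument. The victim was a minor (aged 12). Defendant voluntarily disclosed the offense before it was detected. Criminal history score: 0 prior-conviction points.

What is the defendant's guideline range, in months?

Base offense level for aggravated theft: 16.
§1 applies: 16 + 4 = 20.
§2 applies (level before this adjustment is 20 ≥ 12, so +3): 20 + 3 = 23.
§3 applies: 23 − 1 = 22.
§4 applies: 22 + 4 = 26.
§5 applies: 26 − 3 = 23.
§6 applies (level before this adjustment is 23 ≥ 13, so +4): 23 + 4 = 27.
Level 27 exceeds the maximum of 18; capped at 18.
Final offense level: 18.
Criminal history: 0 prior points → Category I (0-9).
Level 18 falls in the 18 band.
Grid: Level 18 × Category I = 34-38 months.

34-38 months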